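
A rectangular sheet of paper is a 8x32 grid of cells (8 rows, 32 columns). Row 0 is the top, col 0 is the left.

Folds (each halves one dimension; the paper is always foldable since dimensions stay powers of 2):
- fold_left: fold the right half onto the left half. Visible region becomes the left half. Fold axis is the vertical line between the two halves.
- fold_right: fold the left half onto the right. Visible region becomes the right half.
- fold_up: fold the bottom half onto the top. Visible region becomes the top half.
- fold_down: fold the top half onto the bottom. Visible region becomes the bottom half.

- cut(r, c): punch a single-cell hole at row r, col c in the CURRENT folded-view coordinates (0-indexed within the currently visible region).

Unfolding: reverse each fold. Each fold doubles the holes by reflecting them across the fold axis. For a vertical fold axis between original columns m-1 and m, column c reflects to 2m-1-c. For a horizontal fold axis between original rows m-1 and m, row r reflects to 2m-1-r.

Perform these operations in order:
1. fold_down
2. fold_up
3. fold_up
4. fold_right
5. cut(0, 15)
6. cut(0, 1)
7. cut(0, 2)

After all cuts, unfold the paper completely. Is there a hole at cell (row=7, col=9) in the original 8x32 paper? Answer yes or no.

Answer: no

Derivation:
Op 1 fold_down: fold axis h@4; visible region now rows[4,8) x cols[0,32) = 4x32
Op 2 fold_up: fold axis h@6; visible region now rows[4,6) x cols[0,32) = 2x32
Op 3 fold_up: fold axis h@5; visible region now rows[4,5) x cols[0,32) = 1x32
Op 4 fold_right: fold axis v@16; visible region now rows[4,5) x cols[16,32) = 1x16
Op 5 cut(0, 15): punch at orig (4,31); cuts so far [(4, 31)]; region rows[4,5) x cols[16,32) = 1x16
Op 6 cut(0, 1): punch at orig (4,17); cuts so far [(4, 17), (4, 31)]; region rows[4,5) x cols[16,32) = 1x16
Op 7 cut(0, 2): punch at orig (4,18); cuts so far [(4, 17), (4, 18), (4, 31)]; region rows[4,5) x cols[16,32) = 1x16
Unfold 1 (reflect across v@16): 6 holes -> [(4, 0), (4, 13), (4, 14), (4, 17), (4, 18), (4, 31)]
Unfold 2 (reflect across h@5): 12 holes -> [(4, 0), (4, 13), (4, 14), (4, 17), (4, 18), (4, 31), (5, 0), (5, 13), (5, 14), (5, 17), (5, 18), (5, 31)]
Unfold 3 (reflect across h@6): 24 holes -> [(4, 0), (4, 13), (4, 14), (4, 17), (4, 18), (4, 31), (5, 0), (5, 13), (5, 14), (5, 17), (5, 18), (5, 31), (6, 0), (6, 13), (6, 14), (6, 17), (6, 18), (6, 31), (7, 0), (7, 13), (7, 14), (7, 17), (7, 18), (7, 31)]
Unfold 4 (reflect across h@4): 48 holes -> [(0, 0), (0, 13), (0, 14), (0, 17), (0, 18), (0, 31), (1, 0), (1, 13), (1, 14), (1, 17), (1, 18), (1, 31), (2, 0), (2, 13), (2, 14), (2, 17), (2, 18), (2, 31), (3, 0), (3, 13), (3, 14), (3, 17), (3, 18), (3, 31), (4, 0), (4, 13), (4, 14), (4, 17), (4, 18), (4, 31), (5, 0), (5, 13), (5, 14), (5, 17), (5, 18), (5, 31), (6, 0), (6, 13), (6, 14), (6, 17), (6, 18), (6, 31), (7, 0), (7, 13), (7, 14), (7, 17), (7, 18), (7, 31)]
Holes: [(0, 0), (0, 13), (0, 14), (0, 17), (0, 18), (0, 31), (1, 0), (1, 13), (1, 14), (1, 17), (1, 18), (1, 31), (2, 0), (2, 13), (2, 14), (2, 17), (2, 18), (2, 31), (3, 0), (3, 13), (3, 14), (3, 17), (3, 18), (3, 31), (4, 0), (4, 13), (4, 14), (4, 17), (4, 18), (4, 31), (5, 0), (5, 13), (5, 14), (5, 17), (5, 18), (5, 31), (6, 0), (6, 13), (6, 14), (6, 17), (6, 18), (6, 31), (7, 0), (7, 13), (7, 14), (7, 17), (7, 18), (7, 31)]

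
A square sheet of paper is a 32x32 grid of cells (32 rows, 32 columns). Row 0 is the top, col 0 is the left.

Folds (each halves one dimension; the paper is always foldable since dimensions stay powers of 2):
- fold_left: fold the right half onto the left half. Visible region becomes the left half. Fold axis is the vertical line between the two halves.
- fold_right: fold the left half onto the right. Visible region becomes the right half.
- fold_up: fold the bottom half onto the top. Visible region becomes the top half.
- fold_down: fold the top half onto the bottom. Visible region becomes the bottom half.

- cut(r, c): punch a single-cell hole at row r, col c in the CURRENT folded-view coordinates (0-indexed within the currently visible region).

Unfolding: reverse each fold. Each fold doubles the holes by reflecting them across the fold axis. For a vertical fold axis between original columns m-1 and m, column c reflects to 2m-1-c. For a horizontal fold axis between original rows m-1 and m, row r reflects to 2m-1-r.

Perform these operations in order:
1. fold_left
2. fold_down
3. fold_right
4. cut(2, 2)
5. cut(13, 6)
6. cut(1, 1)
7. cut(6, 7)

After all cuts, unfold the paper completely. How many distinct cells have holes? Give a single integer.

Answer: 32

Derivation:
Op 1 fold_left: fold axis v@16; visible region now rows[0,32) x cols[0,16) = 32x16
Op 2 fold_down: fold axis h@16; visible region now rows[16,32) x cols[0,16) = 16x16
Op 3 fold_right: fold axis v@8; visible region now rows[16,32) x cols[8,16) = 16x8
Op 4 cut(2, 2): punch at orig (18,10); cuts so far [(18, 10)]; region rows[16,32) x cols[8,16) = 16x8
Op 5 cut(13, 6): punch at orig (29,14); cuts so far [(18, 10), (29, 14)]; region rows[16,32) x cols[8,16) = 16x8
Op 6 cut(1, 1): punch at orig (17,9); cuts so far [(17, 9), (18, 10), (29, 14)]; region rows[16,32) x cols[8,16) = 16x8
Op 7 cut(6, 7): punch at orig (22,15); cuts so far [(17, 9), (18, 10), (22, 15), (29, 14)]; region rows[16,32) x cols[8,16) = 16x8
Unfold 1 (reflect across v@8): 8 holes -> [(17, 6), (17, 9), (18, 5), (18, 10), (22, 0), (22, 15), (29, 1), (29, 14)]
Unfold 2 (reflect across h@16): 16 holes -> [(2, 1), (2, 14), (9, 0), (9, 15), (13, 5), (13, 10), (14, 6), (14, 9), (17, 6), (17, 9), (18, 5), (18, 10), (22, 0), (22, 15), (29, 1), (29, 14)]
Unfold 3 (reflect across v@16): 32 holes -> [(2, 1), (2, 14), (2, 17), (2, 30), (9, 0), (9, 15), (9, 16), (9, 31), (13, 5), (13, 10), (13, 21), (13, 26), (14, 6), (14, 9), (14, 22), (14, 25), (17, 6), (17, 9), (17, 22), (17, 25), (18, 5), (18, 10), (18, 21), (18, 26), (22, 0), (22, 15), (22, 16), (22, 31), (29, 1), (29, 14), (29, 17), (29, 30)]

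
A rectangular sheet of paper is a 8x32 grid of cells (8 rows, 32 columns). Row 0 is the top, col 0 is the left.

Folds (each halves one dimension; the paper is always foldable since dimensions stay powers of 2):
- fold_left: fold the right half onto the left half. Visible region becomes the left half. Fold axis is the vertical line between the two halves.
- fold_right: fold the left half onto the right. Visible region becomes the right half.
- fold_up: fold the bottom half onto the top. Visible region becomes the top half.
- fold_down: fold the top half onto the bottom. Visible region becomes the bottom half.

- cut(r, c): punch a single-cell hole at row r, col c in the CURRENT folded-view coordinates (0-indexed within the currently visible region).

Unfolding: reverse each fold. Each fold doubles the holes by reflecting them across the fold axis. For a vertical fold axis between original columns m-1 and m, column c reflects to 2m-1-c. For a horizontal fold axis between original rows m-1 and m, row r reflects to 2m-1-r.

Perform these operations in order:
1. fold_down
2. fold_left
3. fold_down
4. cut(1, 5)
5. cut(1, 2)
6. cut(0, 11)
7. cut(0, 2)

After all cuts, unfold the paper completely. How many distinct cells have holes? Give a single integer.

Answer: 32

Derivation:
Op 1 fold_down: fold axis h@4; visible region now rows[4,8) x cols[0,32) = 4x32
Op 2 fold_left: fold axis v@16; visible region now rows[4,8) x cols[0,16) = 4x16
Op 3 fold_down: fold axis h@6; visible region now rows[6,8) x cols[0,16) = 2x16
Op 4 cut(1, 5): punch at orig (7,5); cuts so far [(7, 5)]; region rows[6,8) x cols[0,16) = 2x16
Op 5 cut(1, 2): punch at orig (7,2); cuts so far [(7, 2), (7, 5)]; region rows[6,8) x cols[0,16) = 2x16
Op 6 cut(0, 11): punch at orig (6,11); cuts so far [(6, 11), (7, 2), (7, 5)]; region rows[6,8) x cols[0,16) = 2x16
Op 7 cut(0, 2): punch at orig (6,2); cuts so far [(6, 2), (6, 11), (7, 2), (7, 5)]; region rows[6,8) x cols[0,16) = 2x16
Unfold 1 (reflect across h@6): 8 holes -> [(4, 2), (4, 5), (5, 2), (5, 11), (6, 2), (6, 11), (7, 2), (7, 5)]
Unfold 2 (reflect across v@16): 16 holes -> [(4, 2), (4, 5), (4, 26), (4, 29), (5, 2), (5, 11), (5, 20), (5, 29), (6, 2), (6, 11), (6, 20), (6, 29), (7, 2), (7, 5), (7, 26), (7, 29)]
Unfold 3 (reflect across h@4): 32 holes -> [(0, 2), (0, 5), (0, 26), (0, 29), (1, 2), (1, 11), (1, 20), (1, 29), (2, 2), (2, 11), (2, 20), (2, 29), (3, 2), (3, 5), (3, 26), (3, 29), (4, 2), (4, 5), (4, 26), (4, 29), (5, 2), (5, 11), (5, 20), (5, 29), (6, 2), (6, 11), (6, 20), (6, 29), (7, 2), (7, 5), (7, 26), (7, 29)]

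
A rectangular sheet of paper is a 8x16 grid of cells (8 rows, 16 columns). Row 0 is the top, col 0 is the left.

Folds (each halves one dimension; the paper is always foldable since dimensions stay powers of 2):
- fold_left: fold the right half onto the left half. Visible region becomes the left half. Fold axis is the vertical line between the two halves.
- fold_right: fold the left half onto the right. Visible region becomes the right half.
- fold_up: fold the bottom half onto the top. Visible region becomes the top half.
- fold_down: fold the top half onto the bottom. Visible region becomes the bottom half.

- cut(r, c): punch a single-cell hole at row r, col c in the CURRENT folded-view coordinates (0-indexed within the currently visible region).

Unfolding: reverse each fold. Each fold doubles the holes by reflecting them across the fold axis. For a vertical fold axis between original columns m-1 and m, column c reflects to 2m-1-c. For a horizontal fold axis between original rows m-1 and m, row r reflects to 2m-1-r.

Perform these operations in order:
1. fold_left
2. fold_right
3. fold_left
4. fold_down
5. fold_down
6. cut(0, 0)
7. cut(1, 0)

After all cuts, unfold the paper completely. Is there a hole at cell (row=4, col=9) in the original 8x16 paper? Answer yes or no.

Answer: no

Derivation:
Op 1 fold_left: fold axis v@8; visible region now rows[0,8) x cols[0,8) = 8x8
Op 2 fold_right: fold axis v@4; visible region now rows[0,8) x cols[4,8) = 8x4
Op 3 fold_left: fold axis v@6; visible region now rows[0,8) x cols[4,6) = 8x2
Op 4 fold_down: fold axis h@4; visible region now rows[4,8) x cols[4,6) = 4x2
Op 5 fold_down: fold axis h@6; visible region now rows[6,8) x cols[4,6) = 2x2
Op 6 cut(0, 0): punch at orig (6,4); cuts so far [(6, 4)]; region rows[6,8) x cols[4,6) = 2x2
Op 7 cut(1, 0): punch at orig (7,4); cuts so far [(6, 4), (7, 4)]; region rows[6,8) x cols[4,6) = 2x2
Unfold 1 (reflect across h@6): 4 holes -> [(4, 4), (5, 4), (6, 4), (7, 4)]
Unfold 2 (reflect across h@4): 8 holes -> [(0, 4), (1, 4), (2, 4), (3, 4), (4, 4), (5, 4), (6, 4), (7, 4)]
Unfold 3 (reflect across v@6): 16 holes -> [(0, 4), (0, 7), (1, 4), (1, 7), (2, 4), (2, 7), (3, 4), (3, 7), (4, 4), (4, 7), (5, 4), (5, 7), (6, 4), (6, 7), (7, 4), (7, 7)]
Unfold 4 (reflect across v@4): 32 holes -> [(0, 0), (0, 3), (0, 4), (0, 7), (1, 0), (1, 3), (1, 4), (1, 7), (2, 0), (2, 3), (2, 4), (2, 7), (3, 0), (3, 3), (3, 4), (3, 7), (4, 0), (4, 3), (4, 4), (4, 7), (5, 0), (5, 3), (5, 4), (5, 7), (6, 0), (6, 3), (6, 4), (6, 7), (7, 0), (7, 3), (7, 4), (7, 7)]
Unfold 5 (reflect across v@8): 64 holes -> [(0, 0), (0, 3), (0, 4), (0, 7), (0, 8), (0, 11), (0, 12), (0, 15), (1, 0), (1, 3), (1, 4), (1, 7), (1, 8), (1, 11), (1, 12), (1, 15), (2, 0), (2, 3), (2, 4), (2, 7), (2, 8), (2, 11), (2, 12), (2, 15), (3, 0), (3, 3), (3, 4), (3, 7), (3, 8), (3, 11), (3, 12), (3, 15), (4, 0), (4, 3), (4, 4), (4, 7), (4, 8), (4, 11), (4, 12), (4, 15), (5, 0), (5, 3), (5, 4), (5, 7), (5, 8), (5, 11), (5, 12), (5, 15), (6, 0), (6, 3), (6, 4), (6, 7), (6, 8), (6, 11), (6, 12), (6, 15), (7, 0), (7, 3), (7, 4), (7, 7), (7, 8), (7, 11), (7, 12), (7, 15)]
Holes: [(0, 0), (0, 3), (0, 4), (0, 7), (0, 8), (0, 11), (0, 12), (0, 15), (1, 0), (1, 3), (1, 4), (1, 7), (1, 8), (1, 11), (1, 12), (1, 15), (2, 0), (2, 3), (2, 4), (2, 7), (2, 8), (2, 11), (2, 12), (2, 15), (3, 0), (3, 3), (3, 4), (3, 7), (3, 8), (3, 11), (3, 12), (3, 15), (4, 0), (4, 3), (4, 4), (4, 7), (4, 8), (4, 11), (4, 12), (4, 15), (5, 0), (5, 3), (5, 4), (5, 7), (5, 8), (5, 11), (5, 12), (5, 15), (6, 0), (6, 3), (6, 4), (6, 7), (6, 8), (6, 11), (6, 12), (6, 15), (7, 0), (7, 3), (7, 4), (7, 7), (7, 8), (7, 11), (7, 12), (7, 15)]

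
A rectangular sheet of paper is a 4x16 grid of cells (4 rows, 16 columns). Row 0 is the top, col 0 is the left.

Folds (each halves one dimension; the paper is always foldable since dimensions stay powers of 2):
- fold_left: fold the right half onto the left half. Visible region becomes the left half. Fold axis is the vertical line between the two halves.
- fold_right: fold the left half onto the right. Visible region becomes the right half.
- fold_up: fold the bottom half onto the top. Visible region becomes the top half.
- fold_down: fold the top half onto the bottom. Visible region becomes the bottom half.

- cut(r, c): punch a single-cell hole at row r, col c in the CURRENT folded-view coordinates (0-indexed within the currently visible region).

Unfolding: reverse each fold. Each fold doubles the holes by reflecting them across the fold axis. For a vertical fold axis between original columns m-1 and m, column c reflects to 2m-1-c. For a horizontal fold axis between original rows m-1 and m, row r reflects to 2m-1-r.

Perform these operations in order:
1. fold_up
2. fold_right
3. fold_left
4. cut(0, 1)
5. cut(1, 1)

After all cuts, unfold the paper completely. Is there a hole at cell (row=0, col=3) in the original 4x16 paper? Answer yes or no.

Op 1 fold_up: fold axis h@2; visible region now rows[0,2) x cols[0,16) = 2x16
Op 2 fold_right: fold axis v@8; visible region now rows[0,2) x cols[8,16) = 2x8
Op 3 fold_left: fold axis v@12; visible region now rows[0,2) x cols[8,12) = 2x4
Op 4 cut(0, 1): punch at orig (0,9); cuts so far [(0, 9)]; region rows[0,2) x cols[8,12) = 2x4
Op 5 cut(1, 1): punch at orig (1,9); cuts so far [(0, 9), (1, 9)]; region rows[0,2) x cols[8,12) = 2x4
Unfold 1 (reflect across v@12): 4 holes -> [(0, 9), (0, 14), (1, 9), (1, 14)]
Unfold 2 (reflect across v@8): 8 holes -> [(0, 1), (0, 6), (0, 9), (0, 14), (1, 1), (1, 6), (1, 9), (1, 14)]
Unfold 3 (reflect across h@2): 16 holes -> [(0, 1), (0, 6), (0, 9), (0, 14), (1, 1), (1, 6), (1, 9), (1, 14), (2, 1), (2, 6), (2, 9), (2, 14), (3, 1), (3, 6), (3, 9), (3, 14)]
Holes: [(0, 1), (0, 6), (0, 9), (0, 14), (1, 1), (1, 6), (1, 9), (1, 14), (2, 1), (2, 6), (2, 9), (2, 14), (3, 1), (3, 6), (3, 9), (3, 14)]

Answer: no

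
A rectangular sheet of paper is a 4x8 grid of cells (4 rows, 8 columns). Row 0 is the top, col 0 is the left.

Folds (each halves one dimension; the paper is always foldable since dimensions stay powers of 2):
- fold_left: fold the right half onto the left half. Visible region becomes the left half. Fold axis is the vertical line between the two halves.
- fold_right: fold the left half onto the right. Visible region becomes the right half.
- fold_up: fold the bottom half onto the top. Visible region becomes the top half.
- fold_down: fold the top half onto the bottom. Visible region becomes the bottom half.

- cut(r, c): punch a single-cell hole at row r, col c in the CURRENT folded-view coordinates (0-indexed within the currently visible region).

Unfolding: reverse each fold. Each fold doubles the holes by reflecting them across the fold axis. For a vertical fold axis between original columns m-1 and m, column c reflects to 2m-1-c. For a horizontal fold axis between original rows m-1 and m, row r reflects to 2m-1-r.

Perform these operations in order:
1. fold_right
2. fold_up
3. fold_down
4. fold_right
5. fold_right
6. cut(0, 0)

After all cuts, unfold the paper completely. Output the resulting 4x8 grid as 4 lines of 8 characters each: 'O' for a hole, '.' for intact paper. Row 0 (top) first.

Op 1 fold_right: fold axis v@4; visible region now rows[0,4) x cols[4,8) = 4x4
Op 2 fold_up: fold axis h@2; visible region now rows[0,2) x cols[4,8) = 2x4
Op 3 fold_down: fold axis h@1; visible region now rows[1,2) x cols[4,8) = 1x4
Op 4 fold_right: fold axis v@6; visible region now rows[1,2) x cols[6,8) = 1x2
Op 5 fold_right: fold axis v@7; visible region now rows[1,2) x cols[7,8) = 1x1
Op 6 cut(0, 0): punch at orig (1,7); cuts so far [(1, 7)]; region rows[1,2) x cols[7,8) = 1x1
Unfold 1 (reflect across v@7): 2 holes -> [(1, 6), (1, 7)]
Unfold 2 (reflect across v@6): 4 holes -> [(1, 4), (1, 5), (1, 6), (1, 7)]
Unfold 3 (reflect across h@1): 8 holes -> [(0, 4), (0, 5), (0, 6), (0, 7), (1, 4), (1, 5), (1, 6), (1, 7)]
Unfold 4 (reflect across h@2): 16 holes -> [(0, 4), (0, 5), (0, 6), (0, 7), (1, 4), (1, 5), (1, 6), (1, 7), (2, 4), (2, 5), (2, 6), (2, 7), (3, 4), (3, 5), (3, 6), (3, 7)]
Unfold 5 (reflect across v@4): 32 holes -> [(0, 0), (0, 1), (0, 2), (0, 3), (0, 4), (0, 5), (0, 6), (0, 7), (1, 0), (1, 1), (1, 2), (1, 3), (1, 4), (1, 5), (1, 6), (1, 7), (2, 0), (2, 1), (2, 2), (2, 3), (2, 4), (2, 5), (2, 6), (2, 7), (3, 0), (3, 1), (3, 2), (3, 3), (3, 4), (3, 5), (3, 6), (3, 7)]

Answer: OOOOOOOO
OOOOOOOO
OOOOOOOO
OOOOOOOO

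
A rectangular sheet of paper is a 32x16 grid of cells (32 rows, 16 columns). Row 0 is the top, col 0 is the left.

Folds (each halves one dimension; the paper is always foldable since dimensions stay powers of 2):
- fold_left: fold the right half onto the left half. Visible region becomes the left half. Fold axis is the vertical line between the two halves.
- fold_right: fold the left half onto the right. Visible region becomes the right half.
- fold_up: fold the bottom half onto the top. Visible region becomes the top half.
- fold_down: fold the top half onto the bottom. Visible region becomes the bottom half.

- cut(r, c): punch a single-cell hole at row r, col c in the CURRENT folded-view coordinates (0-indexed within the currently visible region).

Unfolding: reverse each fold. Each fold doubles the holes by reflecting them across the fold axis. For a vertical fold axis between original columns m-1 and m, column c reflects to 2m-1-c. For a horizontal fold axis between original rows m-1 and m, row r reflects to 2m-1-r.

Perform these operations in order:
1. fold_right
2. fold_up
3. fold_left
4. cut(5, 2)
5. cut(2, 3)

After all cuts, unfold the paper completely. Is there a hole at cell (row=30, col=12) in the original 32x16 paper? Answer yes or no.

Op 1 fold_right: fold axis v@8; visible region now rows[0,32) x cols[8,16) = 32x8
Op 2 fold_up: fold axis h@16; visible region now rows[0,16) x cols[8,16) = 16x8
Op 3 fold_left: fold axis v@12; visible region now rows[0,16) x cols[8,12) = 16x4
Op 4 cut(5, 2): punch at orig (5,10); cuts so far [(5, 10)]; region rows[0,16) x cols[8,12) = 16x4
Op 5 cut(2, 3): punch at orig (2,11); cuts so far [(2, 11), (5, 10)]; region rows[0,16) x cols[8,12) = 16x4
Unfold 1 (reflect across v@12): 4 holes -> [(2, 11), (2, 12), (5, 10), (5, 13)]
Unfold 2 (reflect across h@16): 8 holes -> [(2, 11), (2, 12), (5, 10), (5, 13), (26, 10), (26, 13), (29, 11), (29, 12)]
Unfold 3 (reflect across v@8): 16 holes -> [(2, 3), (2, 4), (2, 11), (2, 12), (5, 2), (5, 5), (5, 10), (5, 13), (26, 2), (26, 5), (26, 10), (26, 13), (29, 3), (29, 4), (29, 11), (29, 12)]
Holes: [(2, 3), (2, 4), (2, 11), (2, 12), (5, 2), (5, 5), (5, 10), (5, 13), (26, 2), (26, 5), (26, 10), (26, 13), (29, 3), (29, 4), (29, 11), (29, 12)]

Answer: no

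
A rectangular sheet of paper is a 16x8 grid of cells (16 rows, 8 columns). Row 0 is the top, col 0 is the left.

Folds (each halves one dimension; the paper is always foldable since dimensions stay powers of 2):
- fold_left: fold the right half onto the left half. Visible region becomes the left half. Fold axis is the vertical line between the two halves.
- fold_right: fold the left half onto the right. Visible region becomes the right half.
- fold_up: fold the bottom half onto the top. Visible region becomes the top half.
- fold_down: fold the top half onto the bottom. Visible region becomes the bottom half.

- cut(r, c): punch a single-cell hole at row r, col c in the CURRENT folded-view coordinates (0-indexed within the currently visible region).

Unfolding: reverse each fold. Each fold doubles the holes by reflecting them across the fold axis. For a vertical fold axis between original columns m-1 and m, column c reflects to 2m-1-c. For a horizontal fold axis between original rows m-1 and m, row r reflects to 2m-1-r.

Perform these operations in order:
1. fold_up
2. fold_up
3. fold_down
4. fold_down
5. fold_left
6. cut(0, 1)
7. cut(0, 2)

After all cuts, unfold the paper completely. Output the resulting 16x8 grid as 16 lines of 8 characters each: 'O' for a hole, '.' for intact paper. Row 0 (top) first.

Op 1 fold_up: fold axis h@8; visible region now rows[0,8) x cols[0,8) = 8x8
Op 2 fold_up: fold axis h@4; visible region now rows[0,4) x cols[0,8) = 4x8
Op 3 fold_down: fold axis h@2; visible region now rows[2,4) x cols[0,8) = 2x8
Op 4 fold_down: fold axis h@3; visible region now rows[3,4) x cols[0,8) = 1x8
Op 5 fold_left: fold axis v@4; visible region now rows[3,4) x cols[0,4) = 1x4
Op 6 cut(0, 1): punch at orig (3,1); cuts so far [(3, 1)]; region rows[3,4) x cols[0,4) = 1x4
Op 7 cut(0, 2): punch at orig (3,2); cuts so far [(3, 1), (3, 2)]; region rows[3,4) x cols[0,4) = 1x4
Unfold 1 (reflect across v@4): 4 holes -> [(3, 1), (3, 2), (3, 5), (3, 6)]
Unfold 2 (reflect across h@3): 8 holes -> [(2, 1), (2, 2), (2, 5), (2, 6), (3, 1), (3, 2), (3, 5), (3, 6)]
Unfold 3 (reflect across h@2): 16 holes -> [(0, 1), (0, 2), (0, 5), (0, 6), (1, 1), (1, 2), (1, 5), (1, 6), (2, 1), (2, 2), (2, 5), (2, 6), (3, 1), (3, 2), (3, 5), (3, 6)]
Unfold 4 (reflect across h@4): 32 holes -> [(0, 1), (0, 2), (0, 5), (0, 6), (1, 1), (1, 2), (1, 5), (1, 6), (2, 1), (2, 2), (2, 5), (2, 6), (3, 1), (3, 2), (3, 5), (3, 6), (4, 1), (4, 2), (4, 5), (4, 6), (5, 1), (5, 2), (5, 5), (5, 6), (6, 1), (6, 2), (6, 5), (6, 6), (7, 1), (7, 2), (7, 5), (7, 6)]
Unfold 5 (reflect across h@8): 64 holes -> [(0, 1), (0, 2), (0, 5), (0, 6), (1, 1), (1, 2), (1, 5), (1, 6), (2, 1), (2, 2), (2, 5), (2, 6), (3, 1), (3, 2), (3, 5), (3, 6), (4, 1), (4, 2), (4, 5), (4, 6), (5, 1), (5, 2), (5, 5), (5, 6), (6, 1), (6, 2), (6, 5), (6, 6), (7, 1), (7, 2), (7, 5), (7, 6), (8, 1), (8, 2), (8, 5), (8, 6), (9, 1), (9, 2), (9, 5), (9, 6), (10, 1), (10, 2), (10, 5), (10, 6), (11, 1), (11, 2), (11, 5), (11, 6), (12, 1), (12, 2), (12, 5), (12, 6), (13, 1), (13, 2), (13, 5), (13, 6), (14, 1), (14, 2), (14, 5), (14, 6), (15, 1), (15, 2), (15, 5), (15, 6)]

Answer: .OO..OO.
.OO..OO.
.OO..OO.
.OO..OO.
.OO..OO.
.OO..OO.
.OO..OO.
.OO..OO.
.OO..OO.
.OO..OO.
.OO..OO.
.OO..OO.
.OO..OO.
.OO..OO.
.OO..OO.
.OO..OO.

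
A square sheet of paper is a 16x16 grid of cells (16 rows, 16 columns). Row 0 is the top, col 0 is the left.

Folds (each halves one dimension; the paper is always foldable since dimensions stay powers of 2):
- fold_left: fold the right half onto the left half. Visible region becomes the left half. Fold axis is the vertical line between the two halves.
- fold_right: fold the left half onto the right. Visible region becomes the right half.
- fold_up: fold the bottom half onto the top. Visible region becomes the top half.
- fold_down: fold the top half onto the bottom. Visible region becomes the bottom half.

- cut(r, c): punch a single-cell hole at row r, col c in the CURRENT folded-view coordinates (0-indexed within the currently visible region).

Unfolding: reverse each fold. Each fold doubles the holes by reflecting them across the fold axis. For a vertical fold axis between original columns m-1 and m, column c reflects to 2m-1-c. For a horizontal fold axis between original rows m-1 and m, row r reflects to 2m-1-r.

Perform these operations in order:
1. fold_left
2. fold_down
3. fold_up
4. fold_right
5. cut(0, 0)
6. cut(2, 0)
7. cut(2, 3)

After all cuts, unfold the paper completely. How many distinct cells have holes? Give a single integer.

Op 1 fold_left: fold axis v@8; visible region now rows[0,16) x cols[0,8) = 16x8
Op 2 fold_down: fold axis h@8; visible region now rows[8,16) x cols[0,8) = 8x8
Op 3 fold_up: fold axis h@12; visible region now rows[8,12) x cols[0,8) = 4x8
Op 4 fold_right: fold axis v@4; visible region now rows[8,12) x cols[4,8) = 4x4
Op 5 cut(0, 0): punch at orig (8,4); cuts so far [(8, 4)]; region rows[8,12) x cols[4,8) = 4x4
Op 6 cut(2, 0): punch at orig (10,4); cuts so far [(8, 4), (10, 4)]; region rows[8,12) x cols[4,8) = 4x4
Op 7 cut(2, 3): punch at orig (10,7); cuts so far [(8, 4), (10, 4), (10, 7)]; region rows[8,12) x cols[4,8) = 4x4
Unfold 1 (reflect across v@4): 6 holes -> [(8, 3), (8, 4), (10, 0), (10, 3), (10, 4), (10, 7)]
Unfold 2 (reflect across h@12): 12 holes -> [(8, 3), (8, 4), (10, 0), (10, 3), (10, 4), (10, 7), (13, 0), (13, 3), (13, 4), (13, 7), (15, 3), (15, 4)]
Unfold 3 (reflect across h@8): 24 holes -> [(0, 3), (0, 4), (2, 0), (2, 3), (2, 4), (2, 7), (5, 0), (5, 3), (5, 4), (5, 7), (7, 3), (7, 4), (8, 3), (8, 4), (10, 0), (10, 3), (10, 4), (10, 7), (13, 0), (13, 3), (13, 4), (13, 7), (15, 3), (15, 4)]
Unfold 4 (reflect across v@8): 48 holes -> [(0, 3), (0, 4), (0, 11), (0, 12), (2, 0), (2, 3), (2, 4), (2, 7), (2, 8), (2, 11), (2, 12), (2, 15), (5, 0), (5, 3), (5, 4), (5, 7), (5, 8), (5, 11), (5, 12), (5, 15), (7, 3), (7, 4), (7, 11), (7, 12), (8, 3), (8, 4), (8, 11), (8, 12), (10, 0), (10, 3), (10, 4), (10, 7), (10, 8), (10, 11), (10, 12), (10, 15), (13, 0), (13, 3), (13, 4), (13, 7), (13, 8), (13, 11), (13, 12), (13, 15), (15, 3), (15, 4), (15, 11), (15, 12)]

Answer: 48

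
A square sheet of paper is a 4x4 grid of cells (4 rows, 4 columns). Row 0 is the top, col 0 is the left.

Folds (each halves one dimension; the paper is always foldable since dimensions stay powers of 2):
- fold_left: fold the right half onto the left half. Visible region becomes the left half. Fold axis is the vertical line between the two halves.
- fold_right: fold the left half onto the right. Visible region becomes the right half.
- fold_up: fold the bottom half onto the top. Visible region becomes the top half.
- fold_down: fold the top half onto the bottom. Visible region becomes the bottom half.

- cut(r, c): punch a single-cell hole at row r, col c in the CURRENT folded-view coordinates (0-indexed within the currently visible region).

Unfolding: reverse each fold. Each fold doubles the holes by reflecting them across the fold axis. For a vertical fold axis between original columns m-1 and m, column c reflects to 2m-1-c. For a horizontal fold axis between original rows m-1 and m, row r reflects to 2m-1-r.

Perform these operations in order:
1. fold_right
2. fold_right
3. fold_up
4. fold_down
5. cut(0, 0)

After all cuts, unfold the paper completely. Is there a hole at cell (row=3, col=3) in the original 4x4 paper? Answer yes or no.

Op 1 fold_right: fold axis v@2; visible region now rows[0,4) x cols[2,4) = 4x2
Op 2 fold_right: fold axis v@3; visible region now rows[0,4) x cols[3,4) = 4x1
Op 3 fold_up: fold axis h@2; visible region now rows[0,2) x cols[3,4) = 2x1
Op 4 fold_down: fold axis h@1; visible region now rows[1,2) x cols[3,4) = 1x1
Op 5 cut(0, 0): punch at orig (1,3); cuts so far [(1, 3)]; region rows[1,2) x cols[3,4) = 1x1
Unfold 1 (reflect across h@1): 2 holes -> [(0, 3), (1, 3)]
Unfold 2 (reflect across h@2): 4 holes -> [(0, 3), (1, 3), (2, 3), (3, 3)]
Unfold 3 (reflect across v@3): 8 holes -> [(0, 2), (0, 3), (1, 2), (1, 3), (2, 2), (2, 3), (3, 2), (3, 3)]
Unfold 4 (reflect across v@2): 16 holes -> [(0, 0), (0, 1), (0, 2), (0, 3), (1, 0), (1, 1), (1, 2), (1, 3), (2, 0), (2, 1), (2, 2), (2, 3), (3, 0), (3, 1), (3, 2), (3, 3)]
Holes: [(0, 0), (0, 1), (0, 2), (0, 3), (1, 0), (1, 1), (1, 2), (1, 3), (2, 0), (2, 1), (2, 2), (2, 3), (3, 0), (3, 1), (3, 2), (3, 3)]

Answer: yes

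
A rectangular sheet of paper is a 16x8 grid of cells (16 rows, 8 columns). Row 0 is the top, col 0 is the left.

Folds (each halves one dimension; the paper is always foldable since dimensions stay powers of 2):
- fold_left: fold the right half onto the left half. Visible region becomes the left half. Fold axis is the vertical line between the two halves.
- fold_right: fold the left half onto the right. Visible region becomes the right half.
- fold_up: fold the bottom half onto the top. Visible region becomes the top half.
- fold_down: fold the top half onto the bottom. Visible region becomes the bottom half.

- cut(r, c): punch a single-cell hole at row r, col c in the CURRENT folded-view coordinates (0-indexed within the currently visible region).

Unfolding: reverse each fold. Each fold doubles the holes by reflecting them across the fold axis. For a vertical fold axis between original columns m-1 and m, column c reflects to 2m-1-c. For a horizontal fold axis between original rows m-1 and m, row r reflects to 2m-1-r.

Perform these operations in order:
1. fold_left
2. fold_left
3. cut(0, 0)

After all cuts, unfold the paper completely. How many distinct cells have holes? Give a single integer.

Op 1 fold_left: fold axis v@4; visible region now rows[0,16) x cols[0,4) = 16x4
Op 2 fold_left: fold axis v@2; visible region now rows[0,16) x cols[0,2) = 16x2
Op 3 cut(0, 0): punch at orig (0,0); cuts so far [(0, 0)]; region rows[0,16) x cols[0,2) = 16x2
Unfold 1 (reflect across v@2): 2 holes -> [(0, 0), (0, 3)]
Unfold 2 (reflect across v@4): 4 holes -> [(0, 0), (0, 3), (0, 4), (0, 7)]

Answer: 4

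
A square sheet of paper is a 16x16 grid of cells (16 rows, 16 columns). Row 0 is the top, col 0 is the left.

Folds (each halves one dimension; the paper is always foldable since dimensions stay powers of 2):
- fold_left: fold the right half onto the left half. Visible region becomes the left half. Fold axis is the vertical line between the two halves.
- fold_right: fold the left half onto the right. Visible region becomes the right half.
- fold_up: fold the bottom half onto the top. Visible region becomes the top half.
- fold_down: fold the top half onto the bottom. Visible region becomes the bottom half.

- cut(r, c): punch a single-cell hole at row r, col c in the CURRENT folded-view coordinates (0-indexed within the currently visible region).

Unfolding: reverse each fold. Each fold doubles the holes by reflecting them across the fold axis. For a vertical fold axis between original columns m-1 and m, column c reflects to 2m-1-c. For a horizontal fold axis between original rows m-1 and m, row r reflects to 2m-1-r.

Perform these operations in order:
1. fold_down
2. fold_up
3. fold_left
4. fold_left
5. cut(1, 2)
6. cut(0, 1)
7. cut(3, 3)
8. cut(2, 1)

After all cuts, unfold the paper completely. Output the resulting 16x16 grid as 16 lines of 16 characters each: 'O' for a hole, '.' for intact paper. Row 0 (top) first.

Op 1 fold_down: fold axis h@8; visible region now rows[8,16) x cols[0,16) = 8x16
Op 2 fold_up: fold axis h@12; visible region now rows[8,12) x cols[0,16) = 4x16
Op 3 fold_left: fold axis v@8; visible region now rows[8,12) x cols[0,8) = 4x8
Op 4 fold_left: fold axis v@4; visible region now rows[8,12) x cols[0,4) = 4x4
Op 5 cut(1, 2): punch at orig (9,2); cuts so far [(9, 2)]; region rows[8,12) x cols[0,4) = 4x4
Op 6 cut(0, 1): punch at orig (8,1); cuts so far [(8, 1), (9, 2)]; region rows[8,12) x cols[0,4) = 4x4
Op 7 cut(3, 3): punch at orig (11,3); cuts so far [(8, 1), (9, 2), (11, 3)]; region rows[8,12) x cols[0,4) = 4x4
Op 8 cut(2, 1): punch at orig (10,1); cuts so far [(8, 1), (9, 2), (10, 1), (11, 3)]; region rows[8,12) x cols[0,4) = 4x4
Unfold 1 (reflect across v@4): 8 holes -> [(8, 1), (8, 6), (9, 2), (9, 5), (10, 1), (10, 6), (11, 3), (11, 4)]
Unfold 2 (reflect across v@8): 16 holes -> [(8, 1), (8, 6), (8, 9), (8, 14), (9, 2), (9, 5), (9, 10), (9, 13), (10, 1), (10, 6), (10, 9), (10, 14), (11, 3), (11, 4), (11, 11), (11, 12)]
Unfold 3 (reflect across h@12): 32 holes -> [(8, 1), (8, 6), (8, 9), (8, 14), (9, 2), (9, 5), (9, 10), (9, 13), (10, 1), (10, 6), (10, 9), (10, 14), (11, 3), (11, 4), (11, 11), (11, 12), (12, 3), (12, 4), (12, 11), (12, 12), (13, 1), (13, 6), (13, 9), (13, 14), (14, 2), (14, 5), (14, 10), (14, 13), (15, 1), (15, 6), (15, 9), (15, 14)]
Unfold 4 (reflect across h@8): 64 holes -> [(0, 1), (0, 6), (0, 9), (0, 14), (1, 2), (1, 5), (1, 10), (1, 13), (2, 1), (2, 6), (2, 9), (2, 14), (3, 3), (3, 4), (3, 11), (3, 12), (4, 3), (4, 4), (4, 11), (4, 12), (5, 1), (5, 6), (5, 9), (5, 14), (6, 2), (6, 5), (6, 10), (6, 13), (7, 1), (7, 6), (7, 9), (7, 14), (8, 1), (8, 6), (8, 9), (8, 14), (9, 2), (9, 5), (9, 10), (9, 13), (10, 1), (10, 6), (10, 9), (10, 14), (11, 3), (11, 4), (11, 11), (11, 12), (12, 3), (12, 4), (12, 11), (12, 12), (13, 1), (13, 6), (13, 9), (13, 14), (14, 2), (14, 5), (14, 10), (14, 13), (15, 1), (15, 6), (15, 9), (15, 14)]

Answer: .O....O..O....O.
..O..O....O..O..
.O....O..O....O.
...OO......OO...
...OO......OO...
.O....O..O....O.
..O..O....O..O..
.O....O..O....O.
.O....O..O....O.
..O..O....O..O..
.O....O..O....O.
...OO......OO...
...OO......OO...
.O....O..O....O.
..O..O....O..O..
.O....O..O....O.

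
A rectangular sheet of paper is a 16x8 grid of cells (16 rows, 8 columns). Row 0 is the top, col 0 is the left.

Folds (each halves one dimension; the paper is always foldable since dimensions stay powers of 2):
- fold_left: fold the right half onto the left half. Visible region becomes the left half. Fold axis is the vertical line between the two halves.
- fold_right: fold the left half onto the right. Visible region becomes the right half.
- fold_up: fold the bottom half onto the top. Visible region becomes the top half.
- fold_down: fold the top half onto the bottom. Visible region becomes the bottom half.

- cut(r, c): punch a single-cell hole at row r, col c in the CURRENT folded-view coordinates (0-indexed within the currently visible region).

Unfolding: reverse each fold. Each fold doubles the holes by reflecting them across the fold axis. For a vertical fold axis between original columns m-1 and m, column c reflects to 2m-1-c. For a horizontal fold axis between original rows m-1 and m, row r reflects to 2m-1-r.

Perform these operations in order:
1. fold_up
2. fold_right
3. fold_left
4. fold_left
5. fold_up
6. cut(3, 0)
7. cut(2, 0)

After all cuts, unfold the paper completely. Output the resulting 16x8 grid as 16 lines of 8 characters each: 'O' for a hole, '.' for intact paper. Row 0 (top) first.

Op 1 fold_up: fold axis h@8; visible region now rows[0,8) x cols[0,8) = 8x8
Op 2 fold_right: fold axis v@4; visible region now rows[0,8) x cols[4,8) = 8x4
Op 3 fold_left: fold axis v@6; visible region now rows[0,8) x cols[4,6) = 8x2
Op 4 fold_left: fold axis v@5; visible region now rows[0,8) x cols[4,5) = 8x1
Op 5 fold_up: fold axis h@4; visible region now rows[0,4) x cols[4,5) = 4x1
Op 6 cut(3, 0): punch at orig (3,4); cuts so far [(3, 4)]; region rows[0,4) x cols[4,5) = 4x1
Op 7 cut(2, 0): punch at orig (2,4); cuts so far [(2, 4), (3, 4)]; region rows[0,4) x cols[4,5) = 4x1
Unfold 1 (reflect across h@4): 4 holes -> [(2, 4), (3, 4), (4, 4), (5, 4)]
Unfold 2 (reflect across v@5): 8 holes -> [(2, 4), (2, 5), (3, 4), (3, 5), (4, 4), (4, 5), (5, 4), (5, 5)]
Unfold 3 (reflect across v@6): 16 holes -> [(2, 4), (2, 5), (2, 6), (2, 7), (3, 4), (3, 5), (3, 6), (3, 7), (4, 4), (4, 5), (4, 6), (4, 7), (5, 4), (5, 5), (5, 6), (5, 7)]
Unfold 4 (reflect across v@4): 32 holes -> [(2, 0), (2, 1), (2, 2), (2, 3), (2, 4), (2, 5), (2, 6), (2, 7), (3, 0), (3, 1), (3, 2), (3, 3), (3, 4), (3, 5), (3, 6), (3, 7), (4, 0), (4, 1), (4, 2), (4, 3), (4, 4), (4, 5), (4, 6), (4, 7), (5, 0), (5, 1), (5, 2), (5, 3), (5, 4), (5, 5), (5, 6), (5, 7)]
Unfold 5 (reflect across h@8): 64 holes -> [(2, 0), (2, 1), (2, 2), (2, 3), (2, 4), (2, 5), (2, 6), (2, 7), (3, 0), (3, 1), (3, 2), (3, 3), (3, 4), (3, 5), (3, 6), (3, 7), (4, 0), (4, 1), (4, 2), (4, 3), (4, 4), (4, 5), (4, 6), (4, 7), (5, 0), (5, 1), (5, 2), (5, 3), (5, 4), (5, 5), (5, 6), (5, 7), (10, 0), (10, 1), (10, 2), (10, 3), (10, 4), (10, 5), (10, 6), (10, 7), (11, 0), (11, 1), (11, 2), (11, 3), (11, 4), (11, 5), (11, 6), (11, 7), (12, 0), (12, 1), (12, 2), (12, 3), (12, 4), (12, 5), (12, 6), (12, 7), (13, 0), (13, 1), (13, 2), (13, 3), (13, 4), (13, 5), (13, 6), (13, 7)]

Answer: ........
........
OOOOOOOO
OOOOOOOO
OOOOOOOO
OOOOOOOO
........
........
........
........
OOOOOOOO
OOOOOOOO
OOOOOOOO
OOOOOOOO
........
........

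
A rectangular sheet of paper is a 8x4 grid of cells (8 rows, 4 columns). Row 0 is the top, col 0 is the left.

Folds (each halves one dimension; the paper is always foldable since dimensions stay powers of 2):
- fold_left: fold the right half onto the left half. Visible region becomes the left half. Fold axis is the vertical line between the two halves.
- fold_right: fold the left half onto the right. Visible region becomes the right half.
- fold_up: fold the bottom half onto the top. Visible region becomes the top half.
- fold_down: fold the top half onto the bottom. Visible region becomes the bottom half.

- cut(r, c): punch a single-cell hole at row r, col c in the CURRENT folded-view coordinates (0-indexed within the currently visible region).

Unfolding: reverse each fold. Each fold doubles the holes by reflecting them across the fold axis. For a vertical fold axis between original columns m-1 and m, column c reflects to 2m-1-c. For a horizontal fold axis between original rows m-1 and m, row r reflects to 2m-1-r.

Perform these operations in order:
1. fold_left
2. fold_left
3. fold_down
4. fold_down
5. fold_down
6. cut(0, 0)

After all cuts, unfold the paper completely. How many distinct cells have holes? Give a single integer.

Op 1 fold_left: fold axis v@2; visible region now rows[0,8) x cols[0,2) = 8x2
Op 2 fold_left: fold axis v@1; visible region now rows[0,8) x cols[0,1) = 8x1
Op 3 fold_down: fold axis h@4; visible region now rows[4,8) x cols[0,1) = 4x1
Op 4 fold_down: fold axis h@6; visible region now rows[6,8) x cols[0,1) = 2x1
Op 5 fold_down: fold axis h@7; visible region now rows[7,8) x cols[0,1) = 1x1
Op 6 cut(0, 0): punch at orig (7,0); cuts so far [(7, 0)]; region rows[7,8) x cols[0,1) = 1x1
Unfold 1 (reflect across h@7): 2 holes -> [(6, 0), (7, 0)]
Unfold 2 (reflect across h@6): 4 holes -> [(4, 0), (5, 0), (6, 0), (7, 0)]
Unfold 3 (reflect across h@4): 8 holes -> [(0, 0), (1, 0), (2, 0), (3, 0), (4, 0), (5, 0), (6, 0), (7, 0)]
Unfold 4 (reflect across v@1): 16 holes -> [(0, 0), (0, 1), (1, 0), (1, 1), (2, 0), (2, 1), (3, 0), (3, 1), (4, 0), (4, 1), (5, 0), (5, 1), (6, 0), (6, 1), (7, 0), (7, 1)]
Unfold 5 (reflect across v@2): 32 holes -> [(0, 0), (0, 1), (0, 2), (0, 3), (1, 0), (1, 1), (1, 2), (1, 3), (2, 0), (2, 1), (2, 2), (2, 3), (3, 0), (3, 1), (3, 2), (3, 3), (4, 0), (4, 1), (4, 2), (4, 3), (5, 0), (5, 1), (5, 2), (5, 3), (6, 0), (6, 1), (6, 2), (6, 3), (7, 0), (7, 1), (7, 2), (7, 3)]

Answer: 32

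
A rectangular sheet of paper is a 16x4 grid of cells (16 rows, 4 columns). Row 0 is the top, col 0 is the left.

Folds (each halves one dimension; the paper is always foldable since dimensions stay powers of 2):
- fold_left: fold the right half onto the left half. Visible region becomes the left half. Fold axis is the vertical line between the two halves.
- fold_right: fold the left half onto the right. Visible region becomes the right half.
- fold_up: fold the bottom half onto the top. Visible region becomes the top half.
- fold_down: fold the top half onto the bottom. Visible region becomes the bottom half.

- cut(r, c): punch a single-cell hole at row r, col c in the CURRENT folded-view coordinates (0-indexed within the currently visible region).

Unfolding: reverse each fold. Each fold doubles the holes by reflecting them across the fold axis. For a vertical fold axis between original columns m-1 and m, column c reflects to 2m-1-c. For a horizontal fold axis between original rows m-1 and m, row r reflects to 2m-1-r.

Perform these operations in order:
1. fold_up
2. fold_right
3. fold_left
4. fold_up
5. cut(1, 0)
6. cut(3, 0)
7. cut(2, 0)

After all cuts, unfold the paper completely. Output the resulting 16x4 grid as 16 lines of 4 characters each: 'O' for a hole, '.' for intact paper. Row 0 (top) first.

Answer: ....
OOOO
OOOO
OOOO
OOOO
OOOO
OOOO
....
....
OOOO
OOOO
OOOO
OOOO
OOOO
OOOO
....

Derivation:
Op 1 fold_up: fold axis h@8; visible region now rows[0,8) x cols[0,4) = 8x4
Op 2 fold_right: fold axis v@2; visible region now rows[0,8) x cols[2,4) = 8x2
Op 3 fold_left: fold axis v@3; visible region now rows[0,8) x cols[2,3) = 8x1
Op 4 fold_up: fold axis h@4; visible region now rows[0,4) x cols[2,3) = 4x1
Op 5 cut(1, 0): punch at orig (1,2); cuts so far [(1, 2)]; region rows[0,4) x cols[2,3) = 4x1
Op 6 cut(3, 0): punch at orig (3,2); cuts so far [(1, 2), (3, 2)]; region rows[0,4) x cols[2,3) = 4x1
Op 7 cut(2, 0): punch at orig (2,2); cuts so far [(1, 2), (2, 2), (3, 2)]; region rows[0,4) x cols[2,3) = 4x1
Unfold 1 (reflect across h@4): 6 holes -> [(1, 2), (2, 2), (3, 2), (4, 2), (5, 2), (6, 2)]
Unfold 2 (reflect across v@3): 12 holes -> [(1, 2), (1, 3), (2, 2), (2, 3), (3, 2), (3, 3), (4, 2), (4, 3), (5, 2), (5, 3), (6, 2), (6, 3)]
Unfold 3 (reflect across v@2): 24 holes -> [(1, 0), (1, 1), (1, 2), (1, 3), (2, 0), (2, 1), (2, 2), (2, 3), (3, 0), (3, 1), (3, 2), (3, 3), (4, 0), (4, 1), (4, 2), (4, 3), (5, 0), (5, 1), (5, 2), (5, 3), (6, 0), (6, 1), (6, 2), (6, 3)]
Unfold 4 (reflect across h@8): 48 holes -> [(1, 0), (1, 1), (1, 2), (1, 3), (2, 0), (2, 1), (2, 2), (2, 3), (3, 0), (3, 1), (3, 2), (3, 3), (4, 0), (4, 1), (4, 2), (4, 3), (5, 0), (5, 1), (5, 2), (5, 3), (6, 0), (6, 1), (6, 2), (6, 3), (9, 0), (9, 1), (9, 2), (9, 3), (10, 0), (10, 1), (10, 2), (10, 3), (11, 0), (11, 1), (11, 2), (11, 3), (12, 0), (12, 1), (12, 2), (12, 3), (13, 0), (13, 1), (13, 2), (13, 3), (14, 0), (14, 1), (14, 2), (14, 3)]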